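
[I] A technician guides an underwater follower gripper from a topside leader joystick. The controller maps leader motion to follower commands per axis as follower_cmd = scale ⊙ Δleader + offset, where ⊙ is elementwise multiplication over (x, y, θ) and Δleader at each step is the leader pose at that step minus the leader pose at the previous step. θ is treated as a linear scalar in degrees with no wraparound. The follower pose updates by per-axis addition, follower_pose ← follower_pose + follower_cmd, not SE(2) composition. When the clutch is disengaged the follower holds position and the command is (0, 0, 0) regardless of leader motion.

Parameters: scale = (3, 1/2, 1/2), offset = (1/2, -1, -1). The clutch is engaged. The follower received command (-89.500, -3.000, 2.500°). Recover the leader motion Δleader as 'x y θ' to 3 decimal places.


axis x: (-89.500 − 1/2) / (3) = -30.000
axis y: (-3.000 − -1) / (1/2) = -4.000
axis θ: (2.500 − -1) / (1/2) = 7.000

-30.000 -4.000 7.000


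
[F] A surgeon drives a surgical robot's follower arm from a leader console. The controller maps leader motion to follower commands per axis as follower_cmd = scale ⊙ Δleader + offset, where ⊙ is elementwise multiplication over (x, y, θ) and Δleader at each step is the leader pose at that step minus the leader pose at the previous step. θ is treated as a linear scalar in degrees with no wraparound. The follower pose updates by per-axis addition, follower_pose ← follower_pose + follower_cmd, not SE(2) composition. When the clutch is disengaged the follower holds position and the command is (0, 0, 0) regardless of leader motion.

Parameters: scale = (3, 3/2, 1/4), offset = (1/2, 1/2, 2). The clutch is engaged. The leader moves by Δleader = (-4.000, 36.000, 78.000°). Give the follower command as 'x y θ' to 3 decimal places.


-11.500 54.500 21.500

axis x: 3·-4.000 + 1/2 = -11.500
axis y: 3/2·36.000 + 1/2 = 54.500
axis θ: 1/4·78.000 + 2 = 21.500


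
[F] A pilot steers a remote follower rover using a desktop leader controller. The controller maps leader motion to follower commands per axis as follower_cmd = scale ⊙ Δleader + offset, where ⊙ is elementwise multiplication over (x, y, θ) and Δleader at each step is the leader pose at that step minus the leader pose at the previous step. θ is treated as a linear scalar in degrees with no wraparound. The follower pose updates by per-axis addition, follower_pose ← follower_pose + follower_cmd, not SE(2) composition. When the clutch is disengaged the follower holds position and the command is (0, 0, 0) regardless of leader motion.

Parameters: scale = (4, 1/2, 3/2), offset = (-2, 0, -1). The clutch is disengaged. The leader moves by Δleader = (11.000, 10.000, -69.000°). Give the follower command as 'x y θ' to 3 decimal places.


0.000 0.000 0.000

clutch disengaged → follower holds; cmd = (0, 0, 0)


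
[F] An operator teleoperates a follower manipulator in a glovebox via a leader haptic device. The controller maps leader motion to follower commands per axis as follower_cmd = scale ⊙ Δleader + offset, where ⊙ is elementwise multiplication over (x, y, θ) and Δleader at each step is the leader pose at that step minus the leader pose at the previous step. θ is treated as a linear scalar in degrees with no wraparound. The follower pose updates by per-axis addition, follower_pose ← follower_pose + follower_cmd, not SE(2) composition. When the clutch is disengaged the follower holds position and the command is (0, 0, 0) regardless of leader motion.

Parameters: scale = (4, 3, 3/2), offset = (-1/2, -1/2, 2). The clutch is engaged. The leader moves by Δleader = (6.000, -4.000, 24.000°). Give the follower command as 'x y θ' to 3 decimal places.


axis x: 4·6.000 + -1/2 = 23.500
axis y: 3·-4.000 + -1/2 = -12.500
axis θ: 3/2·24.000 + 2 = 38.000

23.500 -12.500 38.000


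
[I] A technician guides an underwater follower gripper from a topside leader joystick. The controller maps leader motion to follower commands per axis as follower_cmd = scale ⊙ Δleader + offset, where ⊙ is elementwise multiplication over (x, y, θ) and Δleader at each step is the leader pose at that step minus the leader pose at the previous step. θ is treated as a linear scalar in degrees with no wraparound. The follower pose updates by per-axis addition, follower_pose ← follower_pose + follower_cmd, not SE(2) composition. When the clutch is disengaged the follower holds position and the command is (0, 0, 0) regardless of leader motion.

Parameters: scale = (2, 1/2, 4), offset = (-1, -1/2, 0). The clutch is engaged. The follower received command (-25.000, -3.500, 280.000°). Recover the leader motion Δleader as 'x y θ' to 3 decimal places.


-12.000 -6.000 70.000

axis x: (-25.000 − -1) / (2) = -12.000
axis y: (-3.500 − -1/2) / (1/2) = -6.000
axis θ: (280.000 − 0) / (4) = 70.000


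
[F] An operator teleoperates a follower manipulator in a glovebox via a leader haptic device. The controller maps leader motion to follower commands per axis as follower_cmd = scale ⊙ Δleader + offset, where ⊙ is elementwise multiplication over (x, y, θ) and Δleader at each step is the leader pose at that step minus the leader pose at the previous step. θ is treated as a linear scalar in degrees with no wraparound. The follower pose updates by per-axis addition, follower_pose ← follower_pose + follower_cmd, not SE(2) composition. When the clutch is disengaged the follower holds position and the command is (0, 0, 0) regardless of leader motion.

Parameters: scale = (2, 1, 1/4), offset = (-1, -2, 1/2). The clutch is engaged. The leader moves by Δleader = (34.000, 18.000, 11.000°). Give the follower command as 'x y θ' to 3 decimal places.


67.000 16.000 3.250

axis x: 2·34.000 + -1 = 67.000
axis y: 1·18.000 + -2 = 16.000
axis θ: 1/4·11.000 + 1/2 = 3.250


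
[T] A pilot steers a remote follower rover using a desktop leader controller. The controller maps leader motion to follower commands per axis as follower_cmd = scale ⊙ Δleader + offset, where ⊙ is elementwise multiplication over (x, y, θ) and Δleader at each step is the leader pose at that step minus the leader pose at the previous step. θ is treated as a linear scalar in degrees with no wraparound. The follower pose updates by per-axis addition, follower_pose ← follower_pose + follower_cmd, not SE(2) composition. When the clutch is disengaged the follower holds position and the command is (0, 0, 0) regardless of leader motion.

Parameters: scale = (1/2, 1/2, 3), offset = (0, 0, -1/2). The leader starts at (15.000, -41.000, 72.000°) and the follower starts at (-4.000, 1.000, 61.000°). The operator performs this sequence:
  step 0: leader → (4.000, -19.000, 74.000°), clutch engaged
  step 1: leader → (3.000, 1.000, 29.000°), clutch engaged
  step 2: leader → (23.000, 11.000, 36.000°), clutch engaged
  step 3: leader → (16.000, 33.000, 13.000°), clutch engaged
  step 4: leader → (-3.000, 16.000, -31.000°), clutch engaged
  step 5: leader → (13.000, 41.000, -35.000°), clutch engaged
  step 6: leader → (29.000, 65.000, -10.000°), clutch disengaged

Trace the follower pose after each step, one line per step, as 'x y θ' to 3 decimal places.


step 0: Δleader=(-11.000, 22.000, 2.000°), engaged; cmd=(-5.500, 11.000, 5.500°) → follower=(-9.500, 12.000, 66.500°)
step 1: Δleader=(-1.000, 20.000, -45.000°), engaged; cmd=(-0.500, 10.000, -135.500°) → follower=(-10.000, 22.000, -69.000°)
step 2: Δleader=(20.000, 10.000, 7.000°), engaged; cmd=(10.000, 5.000, 20.500°) → follower=(0.000, 27.000, -48.500°)
step 3: Δleader=(-7.000, 22.000, -23.000°), engaged; cmd=(-3.500, 11.000, -69.500°) → follower=(-3.500, 38.000, -118.000°)
step 4: Δleader=(-19.000, -17.000, -44.000°), engaged; cmd=(-9.500, -8.500, -132.500°) → follower=(-13.000, 29.500, -250.500°)
step 5: Δleader=(16.000, 25.000, -4.000°), engaged; cmd=(8.000, 12.500, -12.500°) → follower=(-5.000, 42.000, -263.000°)
step 6: Δleader=(16.000, 24.000, 25.000°), disengaged; cmd=(0,0,0) → follower holds at (-5.000, 42.000, -263.000°)

-9.500 12.000 66.500
-10.000 22.000 -69.000
0.000 27.000 -48.500
-3.500 38.000 -118.000
-13.000 29.500 -250.500
-5.000 42.000 -263.000
-5.000 42.000 -263.000


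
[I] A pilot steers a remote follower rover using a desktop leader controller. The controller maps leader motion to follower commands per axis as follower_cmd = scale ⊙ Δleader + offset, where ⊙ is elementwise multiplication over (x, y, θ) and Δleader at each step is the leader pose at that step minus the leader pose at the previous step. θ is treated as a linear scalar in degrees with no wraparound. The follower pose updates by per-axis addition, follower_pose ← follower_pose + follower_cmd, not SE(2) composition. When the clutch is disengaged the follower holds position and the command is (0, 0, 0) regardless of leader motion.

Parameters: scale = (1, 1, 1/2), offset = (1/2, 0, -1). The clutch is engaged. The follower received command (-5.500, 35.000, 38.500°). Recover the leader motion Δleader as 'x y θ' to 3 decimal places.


-6.000 35.000 79.000

axis x: (-5.500 − 1/2) / (1) = -6.000
axis y: (35.000 − 0) / (1) = 35.000
axis θ: (38.500 − -1) / (1/2) = 79.000


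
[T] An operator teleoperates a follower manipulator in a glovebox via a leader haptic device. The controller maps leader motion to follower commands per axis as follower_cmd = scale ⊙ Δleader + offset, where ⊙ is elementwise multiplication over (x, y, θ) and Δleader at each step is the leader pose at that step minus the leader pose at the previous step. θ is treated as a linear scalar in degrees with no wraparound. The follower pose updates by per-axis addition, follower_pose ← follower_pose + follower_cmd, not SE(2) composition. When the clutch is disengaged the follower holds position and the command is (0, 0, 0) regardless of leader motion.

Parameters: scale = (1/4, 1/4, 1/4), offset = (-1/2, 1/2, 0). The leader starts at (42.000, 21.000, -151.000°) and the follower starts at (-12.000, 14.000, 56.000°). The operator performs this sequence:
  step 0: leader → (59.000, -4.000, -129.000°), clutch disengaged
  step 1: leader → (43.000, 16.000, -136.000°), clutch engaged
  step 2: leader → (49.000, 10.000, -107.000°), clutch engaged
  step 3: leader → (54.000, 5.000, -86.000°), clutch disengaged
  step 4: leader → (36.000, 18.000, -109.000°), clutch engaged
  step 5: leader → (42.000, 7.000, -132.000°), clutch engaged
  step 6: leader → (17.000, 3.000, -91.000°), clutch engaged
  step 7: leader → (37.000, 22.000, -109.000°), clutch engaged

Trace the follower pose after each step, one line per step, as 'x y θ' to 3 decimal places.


step 0: Δleader=(17.000, -25.000, 22.000°), disengaged; cmd=(0,0,0) → follower holds at (-12.000, 14.000, 56.000°)
step 1: Δleader=(-16.000, 20.000, -7.000°), engaged; cmd=(-4.500, 5.500, -1.750°) → follower=(-16.500, 19.500, 54.250°)
step 2: Δleader=(6.000, -6.000, 29.000°), engaged; cmd=(1.000, -1.000, 7.250°) → follower=(-15.500, 18.500, 61.500°)
step 3: Δleader=(5.000, -5.000, 21.000°), disengaged; cmd=(0,0,0) → follower holds at (-15.500, 18.500, 61.500°)
step 4: Δleader=(-18.000, 13.000, -23.000°), engaged; cmd=(-5.000, 3.750, -5.750°) → follower=(-20.500, 22.250, 55.750°)
step 5: Δleader=(6.000, -11.000, -23.000°), engaged; cmd=(1.000, -2.250, -5.750°) → follower=(-19.500, 20.000, 50.000°)
step 6: Δleader=(-25.000, -4.000, 41.000°), engaged; cmd=(-6.750, -0.500, 10.250°) → follower=(-26.250, 19.500, 60.250°)
step 7: Δleader=(20.000, 19.000, -18.000°), engaged; cmd=(4.500, 5.250, -4.500°) → follower=(-21.750, 24.750, 55.750°)

-12.000 14.000 56.000
-16.500 19.500 54.250
-15.500 18.500 61.500
-15.500 18.500 61.500
-20.500 22.250 55.750
-19.500 20.000 50.000
-26.250 19.500 60.250
-21.750 24.750 55.750


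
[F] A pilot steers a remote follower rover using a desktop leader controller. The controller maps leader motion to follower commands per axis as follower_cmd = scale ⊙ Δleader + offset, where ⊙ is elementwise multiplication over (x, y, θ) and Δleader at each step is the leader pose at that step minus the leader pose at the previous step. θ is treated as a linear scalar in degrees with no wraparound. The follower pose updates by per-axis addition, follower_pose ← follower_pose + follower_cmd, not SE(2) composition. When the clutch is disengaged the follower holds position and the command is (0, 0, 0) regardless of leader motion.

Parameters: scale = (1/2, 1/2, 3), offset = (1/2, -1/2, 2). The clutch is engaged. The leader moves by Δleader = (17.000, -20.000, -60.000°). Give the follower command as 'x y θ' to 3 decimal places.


axis x: 1/2·17.000 + 1/2 = 9.000
axis y: 1/2·-20.000 + -1/2 = -10.500
axis θ: 3·-60.000 + 2 = -178.000

9.000 -10.500 -178.000


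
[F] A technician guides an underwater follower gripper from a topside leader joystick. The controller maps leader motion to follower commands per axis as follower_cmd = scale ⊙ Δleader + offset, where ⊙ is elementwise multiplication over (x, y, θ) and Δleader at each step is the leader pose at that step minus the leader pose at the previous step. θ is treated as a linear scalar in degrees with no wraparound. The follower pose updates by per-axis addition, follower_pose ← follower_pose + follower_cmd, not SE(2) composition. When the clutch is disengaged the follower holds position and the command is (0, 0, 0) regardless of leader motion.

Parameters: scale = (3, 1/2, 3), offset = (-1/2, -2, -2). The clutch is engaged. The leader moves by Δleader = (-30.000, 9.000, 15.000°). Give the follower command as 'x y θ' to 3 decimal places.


-90.500 2.500 43.000

axis x: 3·-30.000 + -1/2 = -90.500
axis y: 1/2·9.000 + -2 = 2.500
axis θ: 3·15.000 + -2 = 43.000


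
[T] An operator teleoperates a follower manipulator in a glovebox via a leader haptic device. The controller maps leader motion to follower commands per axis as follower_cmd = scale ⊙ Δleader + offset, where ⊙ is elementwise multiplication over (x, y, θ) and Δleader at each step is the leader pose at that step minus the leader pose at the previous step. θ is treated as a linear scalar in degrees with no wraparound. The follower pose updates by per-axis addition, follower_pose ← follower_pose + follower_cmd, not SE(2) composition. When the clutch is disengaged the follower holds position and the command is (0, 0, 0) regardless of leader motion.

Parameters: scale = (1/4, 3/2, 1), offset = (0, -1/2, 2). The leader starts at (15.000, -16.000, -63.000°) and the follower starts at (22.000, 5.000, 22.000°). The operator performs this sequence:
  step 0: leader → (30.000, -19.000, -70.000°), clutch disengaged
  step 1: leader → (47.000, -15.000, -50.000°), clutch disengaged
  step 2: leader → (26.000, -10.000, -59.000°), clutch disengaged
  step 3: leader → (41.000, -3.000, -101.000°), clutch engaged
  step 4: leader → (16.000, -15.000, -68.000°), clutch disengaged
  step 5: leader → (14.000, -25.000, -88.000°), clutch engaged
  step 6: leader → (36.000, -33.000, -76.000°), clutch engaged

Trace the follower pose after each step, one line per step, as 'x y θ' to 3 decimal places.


step 0: Δleader=(15.000, -3.000, -7.000°), disengaged; cmd=(0,0,0) → follower holds at (22.000, 5.000, 22.000°)
step 1: Δleader=(17.000, 4.000, 20.000°), disengaged; cmd=(0,0,0) → follower holds at (22.000, 5.000, 22.000°)
step 2: Δleader=(-21.000, 5.000, -9.000°), disengaged; cmd=(0,0,0) → follower holds at (22.000, 5.000, 22.000°)
step 3: Δleader=(15.000, 7.000, -42.000°), engaged; cmd=(3.750, 10.000, -40.000°) → follower=(25.750, 15.000, -18.000°)
step 4: Δleader=(-25.000, -12.000, 33.000°), disengaged; cmd=(0,0,0) → follower holds at (25.750, 15.000, -18.000°)
step 5: Δleader=(-2.000, -10.000, -20.000°), engaged; cmd=(-0.500, -15.500, -18.000°) → follower=(25.250, -0.500, -36.000°)
step 6: Δleader=(22.000, -8.000, 12.000°), engaged; cmd=(5.500, -12.500, 14.000°) → follower=(30.750, -13.000, -22.000°)

22.000 5.000 22.000
22.000 5.000 22.000
22.000 5.000 22.000
25.750 15.000 -18.000
25.750 15.000 -18.000
25.250 -0.500 -36.000
30.750 -13.000 -22.000


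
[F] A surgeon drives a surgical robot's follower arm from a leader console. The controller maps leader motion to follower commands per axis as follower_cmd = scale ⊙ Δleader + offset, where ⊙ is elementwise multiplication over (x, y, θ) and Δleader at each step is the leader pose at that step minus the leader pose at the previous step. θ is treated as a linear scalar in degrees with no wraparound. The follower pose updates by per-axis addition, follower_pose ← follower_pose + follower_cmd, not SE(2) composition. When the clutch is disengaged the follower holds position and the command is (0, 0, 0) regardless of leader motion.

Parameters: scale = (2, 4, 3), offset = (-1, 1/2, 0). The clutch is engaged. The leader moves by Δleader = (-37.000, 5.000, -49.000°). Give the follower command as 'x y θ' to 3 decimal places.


axis x: 2·-37.000 + -1 = -75.000
axis y: 4·5.000 + 1/2 = 20.500
axis θ: 3·-49.000 + 0 = -147.000

-75.000 20.500 -147.000


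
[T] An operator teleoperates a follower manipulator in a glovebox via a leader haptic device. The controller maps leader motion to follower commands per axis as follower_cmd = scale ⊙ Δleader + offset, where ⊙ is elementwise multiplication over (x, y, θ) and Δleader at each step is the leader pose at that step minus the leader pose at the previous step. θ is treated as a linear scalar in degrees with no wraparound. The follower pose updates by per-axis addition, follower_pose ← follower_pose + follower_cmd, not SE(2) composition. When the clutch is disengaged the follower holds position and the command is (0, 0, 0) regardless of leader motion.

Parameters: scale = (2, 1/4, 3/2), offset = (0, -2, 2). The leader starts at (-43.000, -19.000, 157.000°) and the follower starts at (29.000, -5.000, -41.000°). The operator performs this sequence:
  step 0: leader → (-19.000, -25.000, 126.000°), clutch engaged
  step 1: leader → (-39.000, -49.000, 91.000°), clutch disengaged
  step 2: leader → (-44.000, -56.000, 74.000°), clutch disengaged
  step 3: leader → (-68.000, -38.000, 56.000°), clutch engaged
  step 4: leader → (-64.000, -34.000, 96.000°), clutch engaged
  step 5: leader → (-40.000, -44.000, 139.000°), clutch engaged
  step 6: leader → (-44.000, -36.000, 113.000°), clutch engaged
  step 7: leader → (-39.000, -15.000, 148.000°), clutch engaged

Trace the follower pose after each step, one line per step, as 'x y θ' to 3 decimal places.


77.000 -8.500 -85.500
77.000 -8.500 -85.500
77.000 -8.500 -85.500
29.000 -6.000 -110.500
37.000 -7.000 -48.500
85.000 -11.500 18.000
77.000 -11.500 -19.000
87.000 -8.250 35.500

step 0: Δleader=(24.000, -6.000, -31.000°), engaged; cmd=(48.000, -3.500, -44.500°) → follower=(77.000, -8.500, -85.500°)
step 1: Δleader=(-20.000, -24.000, -35.000°), disengaged; cmd=(0,0,0) → follower holds at (77.000, -8.500, -85.500°)
step 2: Δleader=(-5.000, -7.000, -17.000°), disengaged; cmd=(0,0,0) → follower holds at (77.000, -8.500, -85.500°)
step 3: Δleader=(-24.000, 18.000, -18.000°), engaged; cmd=(-48.000, 2.500, -25.000°) → follower=(29.000, -6.000, -110.500°)
step 4: Δleader=(4.000, 4.000, 40.000°), engaged; cmd=(8.000, -1.000, 62.000°) → follower=(37.000, -7.000, -48.500°)
step 5: Δleader=(24.000, -10.000, 43.000°), engaged; cmd=(48.000, -4.500, 66.500°) → follower=(85.000, -11.500, 18.000°)
step 6: Δleader=(-4.000, 8.000, -26.000°), engaged; cmd=(-8.000, 0.000, -37.000°) → follower=(77.000, -11.500, -19.000°)
step 7: Δleader=(5.000, 21.000, 35.000°), engaged; cmd=(10.000, 3.250, 54.500°) → follower=(87.000, -8.250, 35.500°)


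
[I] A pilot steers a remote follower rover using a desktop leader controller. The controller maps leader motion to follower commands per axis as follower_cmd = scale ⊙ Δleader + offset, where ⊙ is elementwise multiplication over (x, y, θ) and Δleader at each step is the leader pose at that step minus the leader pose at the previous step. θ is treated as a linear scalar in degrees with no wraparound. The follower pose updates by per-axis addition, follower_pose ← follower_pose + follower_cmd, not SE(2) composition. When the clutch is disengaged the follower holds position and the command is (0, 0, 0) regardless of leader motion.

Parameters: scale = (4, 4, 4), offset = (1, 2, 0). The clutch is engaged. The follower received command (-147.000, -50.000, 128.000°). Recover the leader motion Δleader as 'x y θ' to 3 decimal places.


-37.000 -13.000 32.000

axis x: (-147.000 − 1) / (4) = -37.000
axis y: (-50.000 − 2) / (4) = -13.000
axis θ: (128.000 − 0) / (4) = 32.000


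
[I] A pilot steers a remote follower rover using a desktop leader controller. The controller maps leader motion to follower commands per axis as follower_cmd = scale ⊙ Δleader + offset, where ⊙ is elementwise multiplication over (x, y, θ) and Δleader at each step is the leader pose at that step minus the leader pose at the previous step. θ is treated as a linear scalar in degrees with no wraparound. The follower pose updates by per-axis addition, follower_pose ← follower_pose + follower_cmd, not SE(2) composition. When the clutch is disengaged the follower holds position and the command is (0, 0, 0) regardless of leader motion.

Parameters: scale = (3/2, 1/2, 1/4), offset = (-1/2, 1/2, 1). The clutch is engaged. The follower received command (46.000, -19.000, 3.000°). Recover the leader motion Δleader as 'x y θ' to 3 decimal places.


31.000 -39.000 8.000

axis x: (46.000 − -1/2) / (3/2) = 31.000
axis y: (-19.000 − 1/2) / (1/2) = -39.000
axis θ: (3.000 − 1) / (1/4) = 8.000


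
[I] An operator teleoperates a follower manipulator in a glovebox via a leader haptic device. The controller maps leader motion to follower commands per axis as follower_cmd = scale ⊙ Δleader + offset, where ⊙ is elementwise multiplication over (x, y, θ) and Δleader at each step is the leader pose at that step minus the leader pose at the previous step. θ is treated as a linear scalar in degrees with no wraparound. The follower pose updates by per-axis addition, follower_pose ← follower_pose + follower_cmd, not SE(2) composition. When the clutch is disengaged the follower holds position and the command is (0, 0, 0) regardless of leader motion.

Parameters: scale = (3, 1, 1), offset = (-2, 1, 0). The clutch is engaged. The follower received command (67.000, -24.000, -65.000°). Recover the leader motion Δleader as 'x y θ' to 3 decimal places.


23.000 -25.000 -65.000

axis x: (67.000 − -2) / (3) = 23.000
axis y: (-24.000 − 1) / (1) = -25.000
axis θ: (-65.000 − 0) / (1) = -65.000


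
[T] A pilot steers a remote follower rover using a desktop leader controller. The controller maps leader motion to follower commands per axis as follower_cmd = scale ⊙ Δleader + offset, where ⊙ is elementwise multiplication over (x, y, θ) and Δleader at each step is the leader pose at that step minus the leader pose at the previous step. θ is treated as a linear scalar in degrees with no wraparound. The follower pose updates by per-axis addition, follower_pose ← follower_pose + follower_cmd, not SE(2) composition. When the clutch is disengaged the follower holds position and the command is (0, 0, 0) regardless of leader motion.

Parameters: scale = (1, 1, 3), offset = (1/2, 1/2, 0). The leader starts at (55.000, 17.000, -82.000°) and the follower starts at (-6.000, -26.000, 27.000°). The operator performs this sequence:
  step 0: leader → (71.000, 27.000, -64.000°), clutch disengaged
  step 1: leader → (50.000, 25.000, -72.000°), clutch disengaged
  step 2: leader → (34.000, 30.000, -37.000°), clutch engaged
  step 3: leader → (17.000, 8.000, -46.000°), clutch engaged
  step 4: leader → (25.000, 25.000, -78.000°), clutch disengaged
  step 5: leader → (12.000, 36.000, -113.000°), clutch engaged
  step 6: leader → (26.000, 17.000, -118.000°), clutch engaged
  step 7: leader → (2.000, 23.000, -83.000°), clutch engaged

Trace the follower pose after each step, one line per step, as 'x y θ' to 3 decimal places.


step 0: Δleader=(16.000, 10.000, 18.000°), disengaged; cmd=(0,0,0) → follower holds at (-6.000, -26.000, 27.000°)
step 1: Δleader=(-21.000, -2.000, -8.000°), disengaged; cmd=(0,0,0) → follower holds at (-6.000, -26.000, 27.000°)
step 2: Δleader=(-16.000, 5.000, 35.000°), engaged; cmd=(-15.500, 5.500, 105.000°) → follower=(-21.500, -20.500, 132.000°)
step 3: Δleader=(-17.000, -22.000, -9.000°), engaged; cmd=(-16.500, -21.500, -27.000°) → follower=(-38.000, -42.000, 105.000°)
step 4: Δleader=(8.000, 17.000, -32.000°), disengaged; cmd=(0,0,0) → follower holds at (-38.000, -42.000, 105.000°)
step 5: Δleader=(-13.000, 11.000, -35.000°), engaged; cmd=(-12.500, 11.500, -105.000°) → follower=(-50.500, -30.500, 0.000°)
step 6: Δleader=(14.000, -19.000, -5.000°), engaged; cmd=(14.500, -18.500, -15.000°) → follower=(-36.000, -49.000, -15.000°)
step 7: Δleader=(-24.000, 6.000, 35.000°), engaged; cmd=(-23.500, 6.500, 105.000°) → follower=(-59.500, -42.500, 90.000°)

-6.000 -26.000 27.000
-6.000 -26.000 27.000
-21.500 -20.500 132.000
-38.000 -42.000 105.000
-38.000 -42.000 105.000
-50.500 -30.500 0.000
-36.000 -49.000 -15.000
-59.500 -42.500 90.000


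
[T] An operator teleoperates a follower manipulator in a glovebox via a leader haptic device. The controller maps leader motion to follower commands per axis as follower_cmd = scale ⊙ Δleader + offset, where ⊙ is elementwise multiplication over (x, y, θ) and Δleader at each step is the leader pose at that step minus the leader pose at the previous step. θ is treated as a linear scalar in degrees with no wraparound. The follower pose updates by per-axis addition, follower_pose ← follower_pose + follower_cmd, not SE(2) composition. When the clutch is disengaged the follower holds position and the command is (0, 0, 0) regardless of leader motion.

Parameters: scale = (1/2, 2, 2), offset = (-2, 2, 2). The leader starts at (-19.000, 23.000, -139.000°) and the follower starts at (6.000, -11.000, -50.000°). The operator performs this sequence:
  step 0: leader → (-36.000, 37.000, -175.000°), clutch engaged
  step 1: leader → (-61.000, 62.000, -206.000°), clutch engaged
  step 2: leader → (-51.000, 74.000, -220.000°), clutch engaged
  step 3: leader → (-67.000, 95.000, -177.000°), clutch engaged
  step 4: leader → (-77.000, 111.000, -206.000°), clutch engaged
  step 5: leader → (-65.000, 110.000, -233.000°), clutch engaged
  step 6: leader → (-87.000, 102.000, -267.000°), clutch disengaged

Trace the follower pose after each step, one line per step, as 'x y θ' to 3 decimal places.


-4.500 19.000 -120.000
-19.000 71.000 -180.000
-16.000 97.000 -206.000
-26.000 141.000 -118.000
-33.000 175.000 -174.000
-29.000 175.000 -226.000
-29.000 175.000 -226.000

step 0: Δleader=(-17.000, 14.000, -36.000°), engaged; cmd=(-10.500, 30.000, -70.000°) → follower=(-4.500, 19.000, -120.000°)
step 1: Δleader=(-25.000, 25.000, -31.000°), engaged; cmd=(-14.500, 52.000, -60.000°) → follower=(-19.000, 71.000, -180.000°)
step 2: Δleader=(10.000, 12.000, -14.000°), engaged; cmd=(3.000, 26.000, -26.000°) → follower=(-16.000, 97.000, -206.000°)
step 3: Δleader=(-16.000, 21.000, 43.000°), engaged; cmd=(-10.000, 44.000, 88.000°) → follower=(-26.000, 141.000, -118.000°)
step 4: Δleader=(-10.000, 16.000, -29.000°), engaged; cmd=(-7.000, 34.000, -56.000°) → follower=(-33.000, 175.000, -174.000°)
step 5: Δleader=(12.000, -1.000, -27.000°), engaged; cmd=(4.000, 0.000, -52.000°) → follower=(-29.000, 175.000, -226.000°)
step 6: Δleader=(-22.000, -8.000, -34.000°), disengaged; cmd=(0,0,0) → follower holds at (-29.000, 175.000, -226.000°)


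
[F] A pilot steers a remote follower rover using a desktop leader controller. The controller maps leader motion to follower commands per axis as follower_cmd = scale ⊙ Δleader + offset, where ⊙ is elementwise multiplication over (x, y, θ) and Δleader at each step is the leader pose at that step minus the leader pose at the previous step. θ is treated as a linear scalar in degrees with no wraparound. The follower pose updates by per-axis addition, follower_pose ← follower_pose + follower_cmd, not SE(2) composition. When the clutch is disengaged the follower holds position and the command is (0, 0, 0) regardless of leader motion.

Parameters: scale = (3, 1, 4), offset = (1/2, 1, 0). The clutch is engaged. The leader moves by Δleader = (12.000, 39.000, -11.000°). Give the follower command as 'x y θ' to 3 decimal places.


36.500 40.000 -44.000

axis x: 3·12.000 + 1/2 = 36.500
axis y: 1·39.000 + 1 = 40.000
axis θ: 4·-11.000 + 0 = -44.000


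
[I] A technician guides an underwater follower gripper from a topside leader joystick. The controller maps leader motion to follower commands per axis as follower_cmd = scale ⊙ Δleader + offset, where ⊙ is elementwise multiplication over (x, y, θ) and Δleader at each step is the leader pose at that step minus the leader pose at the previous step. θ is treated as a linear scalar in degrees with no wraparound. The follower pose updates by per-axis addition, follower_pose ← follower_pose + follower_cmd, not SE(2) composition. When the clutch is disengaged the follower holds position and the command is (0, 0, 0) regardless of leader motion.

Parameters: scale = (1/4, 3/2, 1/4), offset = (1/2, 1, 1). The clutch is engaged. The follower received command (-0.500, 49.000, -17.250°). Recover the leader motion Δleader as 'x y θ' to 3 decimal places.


axis x: (-0.500 − 1/2) / (1/4) = -4.000
axis y: (49.000 − 1) / (3/2) = 32.000
axis θ: (-17.250 − 1) / (1/4) = -73.000

-4.000 32.000 -73.000


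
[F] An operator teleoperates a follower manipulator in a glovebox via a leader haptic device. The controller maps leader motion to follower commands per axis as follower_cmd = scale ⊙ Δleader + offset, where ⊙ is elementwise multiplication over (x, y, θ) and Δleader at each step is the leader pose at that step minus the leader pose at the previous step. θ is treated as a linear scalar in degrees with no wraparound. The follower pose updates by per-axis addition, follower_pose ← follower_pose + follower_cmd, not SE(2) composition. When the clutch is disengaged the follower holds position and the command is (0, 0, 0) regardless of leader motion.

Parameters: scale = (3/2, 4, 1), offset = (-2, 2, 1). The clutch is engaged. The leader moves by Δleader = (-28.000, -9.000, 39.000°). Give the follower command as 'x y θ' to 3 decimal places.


-44.000 -34.000 40.000

axis x: 3/2·-28.000 + -2 = -44.000
axis y: 4·-9.000 + 2 = -34.000
axis θ: 1·39.000 + 1 = 40.000


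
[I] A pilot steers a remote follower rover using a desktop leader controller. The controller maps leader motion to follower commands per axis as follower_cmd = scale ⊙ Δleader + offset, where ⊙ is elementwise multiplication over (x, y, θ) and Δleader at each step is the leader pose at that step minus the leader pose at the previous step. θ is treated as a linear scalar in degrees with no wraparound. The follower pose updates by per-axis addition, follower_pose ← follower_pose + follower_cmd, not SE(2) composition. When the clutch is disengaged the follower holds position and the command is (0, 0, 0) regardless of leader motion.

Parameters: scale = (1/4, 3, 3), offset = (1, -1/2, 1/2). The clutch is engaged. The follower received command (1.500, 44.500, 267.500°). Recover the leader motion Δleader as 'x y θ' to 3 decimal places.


2.000 15.000 89.000

axis x: (1.500 − 1) / (1/4) = 2.000
axis y: (44.500 − -1/2) / (3) = 15.000
axis θ: (267.500 − 1/2) / (3) = 89.000


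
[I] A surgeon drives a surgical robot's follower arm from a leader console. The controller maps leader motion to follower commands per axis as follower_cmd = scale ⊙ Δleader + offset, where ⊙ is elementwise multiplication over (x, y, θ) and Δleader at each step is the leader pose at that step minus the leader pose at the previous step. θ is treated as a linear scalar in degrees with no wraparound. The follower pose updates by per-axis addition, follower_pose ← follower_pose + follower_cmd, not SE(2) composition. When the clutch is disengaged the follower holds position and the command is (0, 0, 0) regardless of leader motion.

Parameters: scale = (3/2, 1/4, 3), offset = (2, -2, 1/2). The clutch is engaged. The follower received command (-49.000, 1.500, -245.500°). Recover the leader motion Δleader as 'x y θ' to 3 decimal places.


axis x: (-49.000 − 2) / (3/2) = -34.000
axis y: (1.500 − -2) / (1/4) = 14.000
axis θ: (-245.500 − 1/2) / (3) = -82.000

-34.000 14.000 -82.000


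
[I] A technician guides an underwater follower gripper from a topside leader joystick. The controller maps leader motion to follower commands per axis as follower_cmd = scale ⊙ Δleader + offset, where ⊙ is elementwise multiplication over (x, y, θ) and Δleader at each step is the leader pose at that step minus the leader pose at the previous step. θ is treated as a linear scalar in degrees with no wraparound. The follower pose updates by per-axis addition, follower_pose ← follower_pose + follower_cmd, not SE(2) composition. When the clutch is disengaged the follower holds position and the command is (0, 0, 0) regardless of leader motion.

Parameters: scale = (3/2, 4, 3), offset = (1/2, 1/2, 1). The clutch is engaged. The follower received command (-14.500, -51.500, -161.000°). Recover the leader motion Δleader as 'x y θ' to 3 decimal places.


-10.000 -13.000 -54.000

axis x: (-14.500 − 1/2) / (3/2) = -10.000
axis y: (-51.500 − 1/2) / (4) = -13.000
axis θ: (-161.000 − 1) / (3) = -54.000


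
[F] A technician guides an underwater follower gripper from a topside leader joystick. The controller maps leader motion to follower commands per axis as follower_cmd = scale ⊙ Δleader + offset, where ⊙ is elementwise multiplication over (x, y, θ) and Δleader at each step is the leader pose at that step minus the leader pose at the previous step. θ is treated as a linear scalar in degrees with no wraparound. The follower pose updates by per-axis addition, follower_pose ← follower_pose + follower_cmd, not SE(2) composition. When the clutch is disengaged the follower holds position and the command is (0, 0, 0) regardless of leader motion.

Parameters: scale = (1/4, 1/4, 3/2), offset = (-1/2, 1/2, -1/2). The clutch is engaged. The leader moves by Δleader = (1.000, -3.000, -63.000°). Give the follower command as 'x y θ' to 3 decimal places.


axis x: 1/4·1.000 + -1/2 = -0.250
axis y: 1/4·-3.000 + 1/2 = -0.250
axis θ: 3/2·-63.000 + -1/2 = -95.000

-0.250 -0.250 -95.000


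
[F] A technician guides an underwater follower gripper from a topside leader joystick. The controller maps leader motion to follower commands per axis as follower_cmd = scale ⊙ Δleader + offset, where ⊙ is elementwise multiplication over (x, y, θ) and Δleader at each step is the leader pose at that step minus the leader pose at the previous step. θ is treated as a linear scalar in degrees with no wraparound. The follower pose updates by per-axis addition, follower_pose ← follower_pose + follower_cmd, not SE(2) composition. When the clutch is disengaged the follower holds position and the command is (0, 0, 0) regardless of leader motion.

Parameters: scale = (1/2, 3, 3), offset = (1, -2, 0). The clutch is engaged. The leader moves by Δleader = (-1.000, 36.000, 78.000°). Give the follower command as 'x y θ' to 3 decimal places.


axis x: 1/2·-1.000 + 1 = 0.500
axis y: 3·36.000 + -2 = 106.000
axis θ: 3·78.000 + 0 = 234.000

0.500 106.000 234.000


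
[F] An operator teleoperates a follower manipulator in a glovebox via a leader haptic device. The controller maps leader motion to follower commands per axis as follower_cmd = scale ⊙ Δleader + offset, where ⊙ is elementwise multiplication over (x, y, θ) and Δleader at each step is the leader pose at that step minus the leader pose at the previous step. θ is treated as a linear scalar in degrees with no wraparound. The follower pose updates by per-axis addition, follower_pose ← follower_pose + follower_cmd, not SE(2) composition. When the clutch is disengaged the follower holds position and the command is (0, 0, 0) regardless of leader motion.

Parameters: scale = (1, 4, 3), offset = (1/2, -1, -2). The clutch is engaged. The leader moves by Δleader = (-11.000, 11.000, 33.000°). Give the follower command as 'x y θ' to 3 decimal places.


-10.500 43.000 97.000

axis x: 1·-11.000 + 1/2 = -10.500
axis y: 4·11.000 + -1 = 43.000
axis θ: 3·33.000 + -2 = 97.000


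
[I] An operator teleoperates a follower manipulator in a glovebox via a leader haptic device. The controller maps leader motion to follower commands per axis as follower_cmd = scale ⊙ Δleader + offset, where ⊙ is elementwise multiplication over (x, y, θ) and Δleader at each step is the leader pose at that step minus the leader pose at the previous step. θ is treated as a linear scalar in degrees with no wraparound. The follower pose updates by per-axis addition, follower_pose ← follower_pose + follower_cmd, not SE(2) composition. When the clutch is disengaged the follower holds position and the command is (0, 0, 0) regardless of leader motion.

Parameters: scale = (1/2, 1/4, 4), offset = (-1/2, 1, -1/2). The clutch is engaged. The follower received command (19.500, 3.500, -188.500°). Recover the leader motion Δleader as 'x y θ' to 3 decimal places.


40.000 10.000 -47.000

axis x: (19.500 − -1/2) / (1/2) = 40.000
axis y: (3.500 − 1) / (1/4) = 10.000
axis θ: (-188.500 − -1/2) / (4) = -47.000


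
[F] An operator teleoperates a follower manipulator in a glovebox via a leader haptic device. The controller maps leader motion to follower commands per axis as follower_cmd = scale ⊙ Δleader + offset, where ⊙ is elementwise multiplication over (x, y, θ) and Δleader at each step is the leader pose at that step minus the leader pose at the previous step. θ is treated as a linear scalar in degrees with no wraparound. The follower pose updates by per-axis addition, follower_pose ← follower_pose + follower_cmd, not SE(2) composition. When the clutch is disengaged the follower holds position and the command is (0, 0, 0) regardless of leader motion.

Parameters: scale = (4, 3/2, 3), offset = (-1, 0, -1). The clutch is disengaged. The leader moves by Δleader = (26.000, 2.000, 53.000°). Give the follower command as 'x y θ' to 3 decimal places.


0.000 0.000 0.000

clutch disengaged → follower holds; cmd = (0, 0, 0)


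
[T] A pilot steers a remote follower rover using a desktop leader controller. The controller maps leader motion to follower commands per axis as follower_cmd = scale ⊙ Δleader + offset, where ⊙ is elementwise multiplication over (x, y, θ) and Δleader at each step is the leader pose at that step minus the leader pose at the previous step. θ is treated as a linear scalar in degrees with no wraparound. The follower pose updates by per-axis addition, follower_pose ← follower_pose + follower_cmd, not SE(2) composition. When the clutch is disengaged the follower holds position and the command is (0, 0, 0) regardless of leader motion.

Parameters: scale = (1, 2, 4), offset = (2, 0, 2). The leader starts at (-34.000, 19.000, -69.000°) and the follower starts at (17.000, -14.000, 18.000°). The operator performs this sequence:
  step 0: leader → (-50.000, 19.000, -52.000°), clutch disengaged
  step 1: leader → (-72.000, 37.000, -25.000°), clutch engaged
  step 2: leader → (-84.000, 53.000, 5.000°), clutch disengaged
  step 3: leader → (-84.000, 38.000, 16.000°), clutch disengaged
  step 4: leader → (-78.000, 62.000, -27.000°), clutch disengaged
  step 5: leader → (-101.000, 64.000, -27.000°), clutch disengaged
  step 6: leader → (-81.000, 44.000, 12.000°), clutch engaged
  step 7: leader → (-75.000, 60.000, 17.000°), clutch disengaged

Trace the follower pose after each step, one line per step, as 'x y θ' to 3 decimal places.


step 0: Δleader=(-16.000, 0.000, 17.000°), disengaged; cmd=(0,0,0) → follower holds at (17.000, -14.000, 18.000°)
step 1: Δleader=(-22.000, 18.000, 27.000°), engaged; cmd=(-20.000, 36.000, 110.000°) → follower=(-3.000, 22.000, 128.000°)
step 2: Δleader=(-12.000, 16.000, 30.000°), disengaged; cmd=(0,0,0) → follower holds at (-3.000, 22.000, 128.000°)
step 3: Δleader=(0.000, -15.000, 11.000°), disengaged; cmd=(0,0,0) → follower holds at (-3.000, 22.000, 128.000°)
step 4: Δleader=(6.000, 24.000, -43.000°), disengaged; cmd=(0,0,0) → follower holds at (-3.000, 22.000, 128.000°)
step 5: Δleader=(-23.000, 2.000, 0.000°), disengaged; cmd=(0,0,0) → follower holds at (-3.000, 22.000, 128.000°)
step 6: Δleader=(20.000, -20.000, 39.000°), engaged; cmd=(22.000, -40.000, 158.000°) → follower=(19.000, -18.000, 286.000°)
step 7: Δleader=(6.000, 16.000, 5.000°), disengaged; cmd=(0,0,0) → follower holds at (19.000, -18.000, 286.000°)

17.000 -14.000 18.000
-3.000 22.000 128.000
-3.000 22.000 128.000
-3.000 22.000 128.000
-3.000 22.000 128.000
-3.000 22.000 128.000
19.000 -18.000 286.000
19.000 -18.000 286.000
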